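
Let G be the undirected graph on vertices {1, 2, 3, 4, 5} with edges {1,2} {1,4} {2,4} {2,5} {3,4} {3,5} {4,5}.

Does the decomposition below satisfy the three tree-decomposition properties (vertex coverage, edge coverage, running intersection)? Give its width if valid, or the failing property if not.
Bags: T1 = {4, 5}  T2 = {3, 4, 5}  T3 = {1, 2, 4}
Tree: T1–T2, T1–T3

A tree decomposition must satisfy three properties: every vertex lies in some bag; for every edge, both endpoints lie together in some bag; and for every vertex, the bags containing it form a connected subtree. Here edge (2,5) lies in no bag, so the decomposition is invalid.

No — edge (2,5) lies in no bag.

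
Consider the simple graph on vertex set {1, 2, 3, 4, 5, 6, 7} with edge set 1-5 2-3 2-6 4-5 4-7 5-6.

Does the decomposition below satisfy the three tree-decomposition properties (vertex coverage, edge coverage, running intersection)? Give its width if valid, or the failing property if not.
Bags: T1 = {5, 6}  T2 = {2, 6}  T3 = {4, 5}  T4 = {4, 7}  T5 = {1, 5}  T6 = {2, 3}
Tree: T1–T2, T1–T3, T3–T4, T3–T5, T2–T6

Yes; width 1.

Checking the three conditions: (i) the bags cover all of {1, 2, 3, 4, 5, 6, 7}; (ii) for each edge, some bag contains both endpoints; (iii) the bags containing any fixed vertex form a subtree. All hold, so the decomposition is valid with width 2 − 1 = 1.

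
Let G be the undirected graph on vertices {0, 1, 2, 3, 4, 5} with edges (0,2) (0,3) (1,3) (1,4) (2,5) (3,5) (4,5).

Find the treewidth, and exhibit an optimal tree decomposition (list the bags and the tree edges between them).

Treewidth 2.
One optimal decomposition is:
Bags: B1 = {1, 3, 4}  B2 = {3, 4, 5}  B3 = {0, 3, 5}  B4 = {0, 2, 5}
Tree: B1–B2, B2–B3, B3–B4

The largest bag has 3 vertices, giving width 2; this decomposition certifies tw(G) ≤ 2. For the lower bound, G contains the cycle 1–4–5–3–1, so G is not a forest; only forests have treewidth ≤ 1, hence tw(G) ≥ 2. Hence tw(G) = 2 exactly.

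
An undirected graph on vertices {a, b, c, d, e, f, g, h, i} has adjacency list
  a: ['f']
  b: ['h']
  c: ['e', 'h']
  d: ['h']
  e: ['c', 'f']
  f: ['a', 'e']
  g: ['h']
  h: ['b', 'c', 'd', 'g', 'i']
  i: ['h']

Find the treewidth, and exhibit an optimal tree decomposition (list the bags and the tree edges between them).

Treewidth 1.
Bags: B1 = {c, h}  B2 = {g, h}  B3 = {c, e}  B4 = {b, h}  B5 = {d, h}  B6 = {h, i}  B7 = {e, f}  B8 = {a, f}
Tree: B1–B2, B1–B3, B2–B4, B4–B5, B5–B6, B3–B7, B7–B8

The largest bag has 2 vertices, giving width 1; this decomposition certifies tw(G) ≤ 1. Any graph with an edge has treewidth ≥ 1, and G has the edge c–h. Hence tw(G) = 1 exactly.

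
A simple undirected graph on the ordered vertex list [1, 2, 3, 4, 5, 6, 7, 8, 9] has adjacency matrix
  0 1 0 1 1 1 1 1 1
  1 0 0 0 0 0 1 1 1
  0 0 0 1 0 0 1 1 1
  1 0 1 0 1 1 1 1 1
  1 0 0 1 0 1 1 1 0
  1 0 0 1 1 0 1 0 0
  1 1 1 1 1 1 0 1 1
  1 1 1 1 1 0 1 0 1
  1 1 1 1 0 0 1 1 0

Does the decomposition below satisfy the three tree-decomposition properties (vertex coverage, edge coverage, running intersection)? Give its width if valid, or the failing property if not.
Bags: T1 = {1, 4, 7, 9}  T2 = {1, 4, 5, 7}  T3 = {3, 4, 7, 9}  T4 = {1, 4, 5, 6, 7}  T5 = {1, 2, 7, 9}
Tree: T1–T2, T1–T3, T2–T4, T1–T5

A tree decomposition must satisfy three properties: every vertex lies in some bag; for every edge, both endpoints lie together in some bag; and for every vertex, the bags containing it form a connected subtree. Here vertex 8 appears in no bag, so the decomposition is invalid.

No — vertex 8 appears in no bag.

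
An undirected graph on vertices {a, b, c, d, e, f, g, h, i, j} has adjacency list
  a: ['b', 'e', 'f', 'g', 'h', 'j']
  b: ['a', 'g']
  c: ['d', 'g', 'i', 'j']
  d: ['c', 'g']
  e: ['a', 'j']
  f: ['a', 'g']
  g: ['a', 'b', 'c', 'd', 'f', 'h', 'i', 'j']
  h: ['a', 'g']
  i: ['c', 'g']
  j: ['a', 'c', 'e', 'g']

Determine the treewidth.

A width-2 tree decomposition is:
Bags: B1 = {a, g, j}  B2 = {a, f, g}  B3 = {a, b, g}  B4 = {c, g, j}  B5 = {c, d, g}  B6 = {a, g, h}  B7 = {a, e, j}  B8 = {c, g, i}
Tree: B1–B2, B2–B3, B1–B4, B4–B5, B3–B6, B1–B7, B5–B8
The largest bag has 3 vertices, giving width 2; this decomposition certifies tw(G) ≤ 2. On the other hand G contains the 3-clique {c, d, g}. A clique must lie in a single bag of any decomposition, so no decomposition can have width below 2. Combining the bounds, tw(G) = 2.

2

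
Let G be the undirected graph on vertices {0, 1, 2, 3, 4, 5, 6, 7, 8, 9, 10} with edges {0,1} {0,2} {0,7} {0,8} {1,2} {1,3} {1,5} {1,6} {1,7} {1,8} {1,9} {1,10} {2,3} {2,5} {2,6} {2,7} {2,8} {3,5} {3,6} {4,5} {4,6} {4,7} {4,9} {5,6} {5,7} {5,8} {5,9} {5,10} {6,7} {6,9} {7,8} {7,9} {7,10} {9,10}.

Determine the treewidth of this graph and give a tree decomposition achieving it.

Treewidth 4.
One optimal decomposition is:
Bags: B1 = {1, 5, 6, 7, 9}  B2 = {1, 5, 7, 9, 10}  B3 = {4, 5, 6, 7, 9}  B4 = {1, 2, 5, 6, 7}  B5 = {1, 2, 5, 7, 8}  B6 = {1, 2, 3, 5, 6}  B7 = {0, 1, 2, 7, 8}
Tree: B1–B2, B1–B3, B1–B4, B4–B5, B4–B6, B5–B7

Every bag has size at most 5, so the width is 5 − 1 = 4 and tw(G) ≤ 4. Conversely, {0, 1, 2, 7, 8} is a clique of size 5, and the vertices of any clique must share a bag in every tree decomposition; so some bag has ≥ 5 vertices and tw(G) ≥ 4. The upper and lower bounds meet at 4, so that is the treewidth.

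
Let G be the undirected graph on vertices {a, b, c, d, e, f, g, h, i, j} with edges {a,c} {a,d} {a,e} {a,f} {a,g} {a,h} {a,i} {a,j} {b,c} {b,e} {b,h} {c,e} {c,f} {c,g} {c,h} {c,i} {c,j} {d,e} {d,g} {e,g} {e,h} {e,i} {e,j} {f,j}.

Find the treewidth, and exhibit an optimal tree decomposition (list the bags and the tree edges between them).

Each bag holds 4 vertices, so the decomposition has width 3, which upper-bounds the treewidth. Conversely, {a, d, e, g} is a clique of size 4, and the vertices of any clique must share a bag in every tree decomposition; so some bag has ≥ 4 vertices and tw(G) ≥ 3. The upper and lower bounds meet at 3, so that is the treewidth.

Treewidth 3.
One such decomposition:
Bags: B1 = {a, c, e, j}  B2 = {a, c, e, i}  B3 = {a, c, e, h}  B4 = {a, c, e, g}  B5 = {b, c, e, h}  B6 = {a, d, e, g}  B7 = {a, c, f, j}
Tree: B1–B2, B1–B3, B3–B4, B3–B5, B4–B6, B1–B7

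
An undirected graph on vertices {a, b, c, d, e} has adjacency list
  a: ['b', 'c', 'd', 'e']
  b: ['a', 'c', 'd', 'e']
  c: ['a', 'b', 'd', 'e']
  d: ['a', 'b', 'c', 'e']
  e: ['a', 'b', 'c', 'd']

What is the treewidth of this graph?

4

A width-4 tree decomposition is:
Bags: B1 = {a, b, c, d, e}
Tree: (single bag)
A single bag containing all 5 vertices is trivially a valid decomposition of width 4. On the other hand G contains the 5-clique {a, b, c, d, e}. A clique must lie in a single bag of any decomposition, so no decomposition can have width below 4. Combining the bounds, tw(G) = 4.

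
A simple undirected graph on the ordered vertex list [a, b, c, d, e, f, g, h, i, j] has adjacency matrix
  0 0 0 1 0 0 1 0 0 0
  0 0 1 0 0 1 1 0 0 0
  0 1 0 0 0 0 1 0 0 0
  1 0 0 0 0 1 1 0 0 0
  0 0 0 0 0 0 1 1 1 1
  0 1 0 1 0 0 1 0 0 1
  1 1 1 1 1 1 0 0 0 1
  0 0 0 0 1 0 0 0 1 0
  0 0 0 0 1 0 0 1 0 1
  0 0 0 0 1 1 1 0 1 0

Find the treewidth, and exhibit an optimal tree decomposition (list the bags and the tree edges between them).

The largest bag has 3 vertices, giving width 2; this decomposition certifies tw(G) ≤ 2. On the other hand G contains the 3-clique {a, d, g}. A clique must lie in a single bag of any decomposition, so no decomposition can have width below 2. Hence tw(G) = 2 exactly.

Treewidth 2.
Bags: B1 = {f, g, j}  B2 = {d, f, g}  B3 = {e, g, j}  B4 = {a, d, g}  B5 = {b, f, g}  B6 = {b, c, g}  B7 = {e, i, j}  B8 = {e, h, i}
Tree: B1–B2, B1–B3, B2–B4, B2–B5, B5–B6, B3–B7, B7–B8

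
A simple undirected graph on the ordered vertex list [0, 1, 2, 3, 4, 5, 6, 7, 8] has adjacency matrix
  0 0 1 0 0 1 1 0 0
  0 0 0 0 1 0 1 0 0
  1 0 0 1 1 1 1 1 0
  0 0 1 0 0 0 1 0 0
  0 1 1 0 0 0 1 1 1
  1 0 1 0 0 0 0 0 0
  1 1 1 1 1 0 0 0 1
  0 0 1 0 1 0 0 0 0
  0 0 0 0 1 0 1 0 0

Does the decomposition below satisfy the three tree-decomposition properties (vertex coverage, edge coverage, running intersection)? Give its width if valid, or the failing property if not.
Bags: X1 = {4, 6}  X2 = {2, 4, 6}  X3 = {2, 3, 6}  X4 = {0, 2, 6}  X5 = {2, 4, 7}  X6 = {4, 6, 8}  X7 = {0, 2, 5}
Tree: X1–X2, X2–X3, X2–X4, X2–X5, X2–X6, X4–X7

A tree decomposition must satisfy three properties: every vertex lies in some bag; for every edge, both endpoints lie together in some bag; and for every vertex, the bags containing it form a connected subtree. Here vertex 1 appears in no bag, so the decomposition is invalid.

No — vertex 1 appears in no bag.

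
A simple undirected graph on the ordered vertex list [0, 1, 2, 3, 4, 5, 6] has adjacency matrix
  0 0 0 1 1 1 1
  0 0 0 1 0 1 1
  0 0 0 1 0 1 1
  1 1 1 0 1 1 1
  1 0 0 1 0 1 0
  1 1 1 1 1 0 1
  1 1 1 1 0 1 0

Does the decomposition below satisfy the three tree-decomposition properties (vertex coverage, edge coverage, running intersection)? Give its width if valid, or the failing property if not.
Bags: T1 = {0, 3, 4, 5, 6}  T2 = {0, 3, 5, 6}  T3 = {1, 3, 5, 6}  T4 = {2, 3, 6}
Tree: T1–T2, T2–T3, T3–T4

A tree decomposition must satisfy three properties: every vertex lies in some bag; for every edge, both endpoints lie together in some bag; and for every vertex, the bags containing it form a connected subtree. Here edge (5,2) lies in no bag, so the decomposition is invalid.

No — edge (5,2) lies in no bag.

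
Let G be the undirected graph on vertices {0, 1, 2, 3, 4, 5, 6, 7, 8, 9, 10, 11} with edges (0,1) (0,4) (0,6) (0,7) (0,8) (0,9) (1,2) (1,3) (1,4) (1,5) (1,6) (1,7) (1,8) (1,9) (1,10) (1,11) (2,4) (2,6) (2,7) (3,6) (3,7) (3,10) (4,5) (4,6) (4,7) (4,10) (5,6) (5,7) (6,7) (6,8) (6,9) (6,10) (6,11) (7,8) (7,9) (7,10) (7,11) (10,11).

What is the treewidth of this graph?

4

A width-4 tree decomposition is:
Bags: B1 = {0, 1, 4, 6, 7}  B2 = {1, 2, 4, 6, 7}  B3 = {1, 4, 6, 7, 10}  B4 = {1, 3, 6, 7, 10}  B5 = {0, 1, 6, 7, 8}  B6 = {1, 4, 5, 6, 7}  B7 = {0, 1, 6, 7, 9}  B8 = {1, 6, 7, 10, 11}
Tree: B1–B2, B2–B3, B3–B4, B1–B5, B1–B6, B1–B7, B3–B8
Each bag holds 5 vertices, so the decomposition has width 4, which upper-bounds the treewidth. On the other hand G contains the 5-clique {1, 3, 6, 7, 10}. A clique must lie in a single bag of any decomposition, so no decomposition can have width below 4. Combining the bounds, tw(G) = 4.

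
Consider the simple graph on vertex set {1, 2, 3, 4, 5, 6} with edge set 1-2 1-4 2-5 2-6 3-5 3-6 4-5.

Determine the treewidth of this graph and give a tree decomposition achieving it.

Every bag has size at most 3, so the width is 3 − 1 = 2 and tw(G) ≤ 2. The edges 3–6–2–5–3 form a cycle, so G is not a tree and its treewidth is at least 2. Hence tw(G) = 2 exactly.

Treewidth 2.
One optimal decomposition is:
Bags: B1 = {3, 5, 6}  B2 = {2, 5, 6}  B3 = {2, 4, 5}  B4 = {1, 2, 4}
Tree: B1–B2, B2–B3, B3–B4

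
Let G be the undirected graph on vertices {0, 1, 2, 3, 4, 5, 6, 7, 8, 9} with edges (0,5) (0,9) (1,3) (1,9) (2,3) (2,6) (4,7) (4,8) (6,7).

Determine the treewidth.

1

A width-1 tree decomposition is:
Bags: B1 = {4, 8}  B2 = {4, 7}  B3 = {6, 7}  B4 = {2, 6}  B5 = {2, 3}  B6 = {1, 3}  B7 = {1, 9}  B8 = {0, 9}  B9 = {0, 5}
Tree: B1–B2, B2–B3, B3–B4, B4–B5, B5–B6, B6–B7, B7–B8, B8–B9
Each bag holds 2 vertices, so the decomposition has width 1, which upper-bounds the treewidth. G has an edge, so its treewidth is at least 1. Hence tw(G) = 1 exactly.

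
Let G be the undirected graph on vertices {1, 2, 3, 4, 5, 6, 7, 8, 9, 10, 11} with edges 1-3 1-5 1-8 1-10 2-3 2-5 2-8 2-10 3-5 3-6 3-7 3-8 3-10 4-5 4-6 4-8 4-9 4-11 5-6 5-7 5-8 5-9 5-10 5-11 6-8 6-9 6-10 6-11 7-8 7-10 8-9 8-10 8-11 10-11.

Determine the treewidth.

4

A width-4 tree decomposition is:
Bags: B1 = {1, 3, 5, 8, 10}  B2 = {2, 3, 5, 8, 10}  B3 = {3, 5, 6, 8, 10}  B4 = {5, 6, 8, 10, 11}  B5 = {4, 5, 6, 8, 11}  B6 = {4, 5, 6, 8, 9}  B7 = {3, 5, 7, 8, 10}
Tree: B1–B2, B1–B3, B3–B4, B4–B5, B5–B6, B1–B7
Each bag holds 5 vertices, so the decomposition has width 4, which upper-bounds the treewidth. For the lower bound, the 5 vertices {4, 5, 6, 8, 9} are pairwise adjacent, and any tree decomposition puts a clique entirely inside one bag — forcing width ≥ 4. The upper and lower bounds meet at 4, so that is the treewidth.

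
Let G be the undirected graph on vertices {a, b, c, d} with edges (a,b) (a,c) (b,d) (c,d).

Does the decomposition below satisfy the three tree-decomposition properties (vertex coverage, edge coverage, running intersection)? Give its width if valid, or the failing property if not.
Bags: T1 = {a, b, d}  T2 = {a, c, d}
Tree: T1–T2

Yes; width 2.

Checking the three conditions: (i) the bags cover all of {a, b, c, d}; (ii) for each edge, some bag contains both endpoints; (iii) the bags containing any fixed vertex form a subtree. All hold, so the decomposition is valid with width 3 − 1 = 2.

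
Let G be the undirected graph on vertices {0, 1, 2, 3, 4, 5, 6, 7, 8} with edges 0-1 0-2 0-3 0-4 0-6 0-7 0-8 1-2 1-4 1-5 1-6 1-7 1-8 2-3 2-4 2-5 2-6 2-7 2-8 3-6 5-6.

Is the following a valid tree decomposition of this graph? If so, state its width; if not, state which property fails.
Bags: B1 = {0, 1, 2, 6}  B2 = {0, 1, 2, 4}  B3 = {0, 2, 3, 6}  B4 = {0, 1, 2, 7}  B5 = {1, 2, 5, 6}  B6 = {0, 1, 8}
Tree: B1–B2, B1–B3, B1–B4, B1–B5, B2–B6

No — edge (2,8) lies in no bag.

A tree decomposition must satisfy three properties: every vertex lies in some bag; for every edge, both endpoints lie together in some bag; and for every vertex, the bags containing it form a connected subtree. Here edge (2,8) lies in no bag, so the decomposition is invalid.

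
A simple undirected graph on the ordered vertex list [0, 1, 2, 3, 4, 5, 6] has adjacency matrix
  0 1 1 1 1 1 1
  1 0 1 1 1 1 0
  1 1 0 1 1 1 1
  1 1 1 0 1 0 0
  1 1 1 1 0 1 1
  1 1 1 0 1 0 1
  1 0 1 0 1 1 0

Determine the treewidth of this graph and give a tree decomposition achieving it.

Treewidth 4.
One such decomposition:
Bags: B1 = {0, 1, 2, 3, 4}  B2 = {0, 1, 2, 4, 5}  B3 = {0, 2, 4, 5, 6}
Tree: B1–B2, B2–B3

Every bag has size at most 5, so the width is 5 − 1 = 4 and tw(G) ≤ 4. For the lower bound, the 5 vertices {0, 1, 2, 3, 4} are pairwise adjacent, and any tree decomposition puts a clique entirely inside one bag — forcing width ≥ 4. The upper and lower bounds meet at 4, so that is the treewidth.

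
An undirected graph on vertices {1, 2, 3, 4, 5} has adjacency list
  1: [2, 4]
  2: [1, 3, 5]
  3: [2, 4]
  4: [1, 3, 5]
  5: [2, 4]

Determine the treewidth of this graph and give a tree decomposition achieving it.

Treewidth 2.
One such decomposition:
Bags: B1 = {2, 3, 4}  B2 = {2, 4, 5}  B3 = {1, 2, 4}
Tree: B1–B2, B2–B3

Every bag has size at most 3, so the width is 3 − 1 = 2 and tw(G) ≤ 2. The edges 3–4–5–2–3 form a cycle, so G is not a tree and its treewidth is at least 2. Combining the bounds, tw(G) = 2.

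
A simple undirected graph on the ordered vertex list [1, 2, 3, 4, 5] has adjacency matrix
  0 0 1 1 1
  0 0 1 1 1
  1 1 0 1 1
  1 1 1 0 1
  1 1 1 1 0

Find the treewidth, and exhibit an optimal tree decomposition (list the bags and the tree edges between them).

Every bag has size at most 4, so the width is 4 − 1 = 3 and tw(G) ≤ 3. On the other hand G contains the 4-clique {1, 3, 4, 5}. A clique must lie in a single bag of any decomposition, so no decomposition can have width below 3. Combining the bounds, tw(G) = 3.

Treewidth 3.
One optimal decomposition is:
Bags: B1 = {2, 3, 4, 5}  B2 = {1, 3, 4, 5}
Tree: B1–B2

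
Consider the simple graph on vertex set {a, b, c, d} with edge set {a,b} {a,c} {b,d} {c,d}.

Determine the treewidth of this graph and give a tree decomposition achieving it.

Treewidth 2.
Bags: B1 = {a, b, d}  B2 = {a, c, d}
Tree: B1–B2

The largest bag has 3 vertices, giving width 2; this decomposition certifies tw(G) ≤ 2. For the lower bound, G contains the cycle a–b–d–c–a, so G is not a forest; only forests have treewidth ≤ 1, hence tw(G) ≥ 2. Hence tw(G) = 2 exactly.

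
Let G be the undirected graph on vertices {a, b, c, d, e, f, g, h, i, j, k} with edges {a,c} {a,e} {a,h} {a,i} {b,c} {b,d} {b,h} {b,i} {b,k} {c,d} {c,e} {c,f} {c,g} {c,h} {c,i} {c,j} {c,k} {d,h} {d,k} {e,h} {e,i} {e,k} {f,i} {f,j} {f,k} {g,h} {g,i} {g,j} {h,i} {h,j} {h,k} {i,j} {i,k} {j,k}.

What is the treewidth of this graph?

A width-4 tree decomposition is:
Bags: B1 = {c, h, i, j, k}  B2 = {c, g, h, i, j}  B3 = {b, c, h, i, k}  B4 = {c, e, h, i, k}  B5 = {b, c, d, h, k}  B6 = {a, c, e, h, i}  B7 = {c, f, i, j, k}
Tree: B1–B2, B1–B3, B3–B4, B3–B5, B4–B6, B1–B7
The largest bag has 5 vertices, giving width 4; this decomposition certifies tw(G) ≤ 4. On the other hand G contains the 5-clique {b, c, d, h, k}. A clique must lie in a single bag of any decomposition, so no decomposition can have width below 4. The upper and lower bounds meet at 4, so that is the treewidth.

4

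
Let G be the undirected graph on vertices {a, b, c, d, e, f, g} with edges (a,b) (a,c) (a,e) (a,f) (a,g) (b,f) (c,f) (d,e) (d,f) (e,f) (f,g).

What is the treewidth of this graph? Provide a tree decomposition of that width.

Each bag holds 3 vertices, so the decomposition has width 2, which upper-bounds the treewidth. On the other hand G contains the 3-clique {d, e, f}. A clique must lie in a single bag of any decomposition, so no decomposition can have width below 2. Therefore the treewidth is 2.

Treewidth 2.
Bags: B1 = {a, e, f}  B2 = {a, b, f}  B3 = {a, c, f}  B4 = {a, f, g}  B5 = {d, e, f}
Tree: B1–B2, B1–B3, B3–B4, B1–B5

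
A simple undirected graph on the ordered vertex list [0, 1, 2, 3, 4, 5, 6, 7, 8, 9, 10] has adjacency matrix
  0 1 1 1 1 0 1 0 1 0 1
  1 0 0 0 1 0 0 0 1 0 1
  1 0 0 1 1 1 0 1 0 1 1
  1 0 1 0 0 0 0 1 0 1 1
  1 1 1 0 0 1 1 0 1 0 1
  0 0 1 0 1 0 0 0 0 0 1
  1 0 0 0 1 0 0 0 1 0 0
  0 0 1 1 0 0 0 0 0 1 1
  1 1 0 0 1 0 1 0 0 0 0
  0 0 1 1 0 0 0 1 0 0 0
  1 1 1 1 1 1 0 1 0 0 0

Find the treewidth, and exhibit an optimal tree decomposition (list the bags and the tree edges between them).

Treewidth 3.
Bags: B1 = {0, 2, 4, 10}  B2 = {0, 1, 4, 10}  B3 = {0, 2, 3, 10}  B4 = {2, 3, 7, 10}  B5 = {0, 1, 4, 8}  B6 = {2, 3, 7, 9}  B7 = {2, 4, 5, 10}  B8 = {0, 4, 6, 8}
Tree: B1–B2, B1–B3, B3–B4, B2–B5, B4–B6, B1–B7, B5–B8

Each bag holds 4 vertices, so the decomposition has width 3, which upper-bounds the treewidth. For the lower bound, the 4 vertices {0, 2, 3, 10} are pairwise adjacent, and any tree decomposition puts a clique entirely inside one bag — forcing width ≥ 3. Combining the bounds, tw(G) = 3.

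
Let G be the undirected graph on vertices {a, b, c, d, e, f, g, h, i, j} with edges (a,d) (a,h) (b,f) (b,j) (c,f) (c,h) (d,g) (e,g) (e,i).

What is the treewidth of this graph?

A width-1 tree decomposition is:
Bags: B1 = {b, j}  B2 = {b, f}  B3 = {c, f}  B4 = {c, h}  B5 = {a, h}  B6 = {a, d}  B7 = {d, g}  B8 = {e, g}  B9 = {e, i}
Tree: B1–B2, B2–B3, B3–B4, B4–B5, B5–B6, B6–B7, B7–B8, B8–B9
Each bag holds 2 vertices, so the decomposition has width 1, which upper-bounds the treewidth. G has an edge, so its treewidth is at least 1. The upper and lower bounds meet at 1, so that is the treewidth.

1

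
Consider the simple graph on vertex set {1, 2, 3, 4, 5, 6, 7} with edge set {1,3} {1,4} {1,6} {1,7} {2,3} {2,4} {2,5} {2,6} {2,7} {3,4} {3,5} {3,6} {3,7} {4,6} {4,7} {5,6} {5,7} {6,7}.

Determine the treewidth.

4

A width-4 tree decomposition is:
Bags: B1 = {2, 3, 4, 6, 7}  B2 = {2, 3, 5, 6, 7}  B3 = {1, 3, 4, 6, 7}
Tree: B1–B2, B1–B3
Every bag has size at most 5, so the width is 5 − 1 = 4 and tw(G) ≤ 4. On the other hand G contains the 5-clique {1, 3, 4, 6, 7}. A clique must lie in a single bag of any decomposition, so no decomposition can have width below 4. Hence tw(G) = 4 exactly.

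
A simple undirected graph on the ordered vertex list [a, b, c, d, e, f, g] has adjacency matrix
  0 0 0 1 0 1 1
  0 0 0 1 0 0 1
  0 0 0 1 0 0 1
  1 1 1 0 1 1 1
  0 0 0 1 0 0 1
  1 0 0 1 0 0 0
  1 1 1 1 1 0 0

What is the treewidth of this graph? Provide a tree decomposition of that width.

Treewidth 2.
One optimal decomposition is:
Bags: B1 = {a, d, g}  B2 = {d, e, g}  B3 = {a, d, f}  B4 = {c, d, g}  B5 = {b, d, g}
Tree: B1–B2, B1–B3, B1–B4, B2–B5

Every bag has size at most 3, so the width is 3 − 1 = 2 and tw(G) ≤ 2. Conversely, {d, e, g} is a clique of size 3, and the vertices of any clique must share a bag in every tree decomposition; so some bag has ≥ 3 vertices and tw(G) ≥ 2. Combining the bounds, tw(G) = 2.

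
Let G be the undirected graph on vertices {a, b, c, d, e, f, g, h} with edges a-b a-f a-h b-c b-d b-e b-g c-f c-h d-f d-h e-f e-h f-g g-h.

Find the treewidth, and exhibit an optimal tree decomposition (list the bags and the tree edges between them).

Each bag holds 4 vertices, so the decomposition has width 3, which upper-bounds the treewidth. For the lower bound: the 4 vertex sets {b,g}, {c,f}, {h}, {e} are disjoint, each induces a connected subgraph, and every pair is joined by at least one edge of G. Contracting each set to a single vertex therefore yields K_{4} as a minor, and since treewidth is minor-monotone, tw(G) ≥ tw(K_{4}) = 3. The upper and lower bounds meet at 3, so that is the treewidth.

Treewidth 3.
One optimal decomposition is:
Bags: B1 = {b, f, g, h}  B2 = {b, c, f, h}  B3 = {b, e, f, h}  B4 = {a, b, f, h}  B5 = {b, d, f, h}
Tree: B1–B2, B2–B3, B3–B4, B4–B5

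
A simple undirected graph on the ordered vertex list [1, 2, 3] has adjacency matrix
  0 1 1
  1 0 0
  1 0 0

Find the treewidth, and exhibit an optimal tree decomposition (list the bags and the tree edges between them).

Treewidth 1.
Bags: B1 = {1, 3}  B2 = {1, 2}
Tree: B1–B2

Every bag has size at most 2, so the width is 2 − 1 = 1 and tw(G) ≤ 1. Since G has at least one edge (e.g. 1–3), it is not an edgeless graph, so tw(G) ≥ 1. Combining the bounds, tw(G) = 1.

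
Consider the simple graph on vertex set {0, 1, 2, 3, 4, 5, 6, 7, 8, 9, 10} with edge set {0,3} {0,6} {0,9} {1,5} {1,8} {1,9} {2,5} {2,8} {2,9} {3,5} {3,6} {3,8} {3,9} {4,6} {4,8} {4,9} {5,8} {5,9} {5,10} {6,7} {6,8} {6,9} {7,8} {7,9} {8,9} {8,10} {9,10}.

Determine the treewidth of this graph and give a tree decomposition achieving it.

Treewidth 3.
Bags: B1 = {3, 5, 8, 9}  B2 = {3, 6, 8, 9}  B3 = {6, 7, 8, 9}  B4 = {4, 6, 8, 9}  B5 = {0, 3, 6, 9}  B6 = {5, 8, 9, 10}  B7 = {1, 5, 8, 9}  B8 = {2, 5, 8, 9}
Tree: B1–B2, B2–B3, B2–B4, B2–B5, B1–B6, B1–B7, B7–B8

Each bag holds 4 vertices, so the decomposition has width 3, which upper-bounds the treewidth. On the other hand G contains the 4-clique {0, 3, 6, 9}. A clique must lie in a single bag of any decomposition, so no decomposition can have width below 3. Hence tw(G) = 3 exactly.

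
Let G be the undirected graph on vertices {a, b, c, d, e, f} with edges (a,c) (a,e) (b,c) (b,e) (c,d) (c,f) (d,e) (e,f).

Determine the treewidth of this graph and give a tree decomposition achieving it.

Treewidth 2.
One optimal decomposition is:
Bags: B1 = {b, c, e}  B2 = {a, c, e}  B3 = {c, d, e}  B4 = {c, e, f}
Tree: B1–B2, B2–B3, B3–B4

The largest bag has 3 vertices, giving width 2; this decomposition certifies tw(G) ≤ 2. The edges c–b–e–a–c form a cycle, so G is not a tree and its treewidth is at least 2. Therefore the treewidth is 2.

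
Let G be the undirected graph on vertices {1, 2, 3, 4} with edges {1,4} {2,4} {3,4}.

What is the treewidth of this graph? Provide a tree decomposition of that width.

Treewidth 1.
One such decomposition:
Bags: B1 = {2, 4}  B2 = {3, 4}  B3 = {1, 4}
Tree: B1–B2, B2–B3

Each bag holds 2 vertices, so the decomposition has width 1, which upper-bounds the treewidth. G has an edge, so its treewidth is at least 1. The upper and lower bounds meet at 1, so that is the treewidth.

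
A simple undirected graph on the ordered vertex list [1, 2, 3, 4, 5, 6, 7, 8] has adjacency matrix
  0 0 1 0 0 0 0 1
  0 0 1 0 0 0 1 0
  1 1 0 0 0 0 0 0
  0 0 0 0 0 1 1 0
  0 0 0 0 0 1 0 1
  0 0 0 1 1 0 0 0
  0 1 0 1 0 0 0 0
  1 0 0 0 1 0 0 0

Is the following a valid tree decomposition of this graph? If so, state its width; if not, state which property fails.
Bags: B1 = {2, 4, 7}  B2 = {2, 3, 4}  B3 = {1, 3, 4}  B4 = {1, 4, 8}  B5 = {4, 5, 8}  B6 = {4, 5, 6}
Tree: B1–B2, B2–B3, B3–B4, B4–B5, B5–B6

Yes; width 2.

Vertex coverage: the bags together contain {1, 2, 3, 4, 5, 6, 7, 8}, the full vertex set. Edge coverage: each edge of G has both endpoints in at least one bag. Running intersection: for every vertex, the bags containing it form a connected subtree. All three properties hold, so this is a valid tree decomposition of width max|bag| − 1 = 2, and hence tw(G) ≤ 2.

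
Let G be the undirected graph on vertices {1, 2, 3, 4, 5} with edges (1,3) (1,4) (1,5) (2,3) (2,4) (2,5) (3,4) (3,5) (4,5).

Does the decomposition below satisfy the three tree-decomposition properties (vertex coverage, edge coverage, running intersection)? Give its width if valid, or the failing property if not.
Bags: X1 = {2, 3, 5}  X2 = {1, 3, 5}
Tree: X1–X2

A tree decomposition must satisfy three properties: every vertex lies in some bag; for every edge, both endpoints lie together in some bag; and for every vertex, the bags containing it form a connected subtree. Here vertex 4 appears in no bag, so the decomposition is invalid.

No — vertex 4 appears in no bag.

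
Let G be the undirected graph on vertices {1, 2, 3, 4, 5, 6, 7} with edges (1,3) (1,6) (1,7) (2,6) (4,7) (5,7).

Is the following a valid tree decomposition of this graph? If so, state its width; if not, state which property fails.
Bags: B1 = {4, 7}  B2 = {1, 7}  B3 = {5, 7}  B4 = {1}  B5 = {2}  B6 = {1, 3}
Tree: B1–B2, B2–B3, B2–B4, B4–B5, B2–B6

No — vertex 6 appears in no bag.

A tree decomposition must satisfy three properties: every vertex lies in some bag; for every edge, both endpoints lie together in some bag; and for every vertex, the bags containing it form a connected subtree. Here vertex 6 appears in no bag, so the decomposition is invalid.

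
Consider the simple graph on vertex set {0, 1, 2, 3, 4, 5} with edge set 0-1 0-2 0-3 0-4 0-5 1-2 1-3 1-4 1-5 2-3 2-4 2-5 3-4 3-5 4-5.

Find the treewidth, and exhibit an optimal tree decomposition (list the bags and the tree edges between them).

Treewidth 5.
One optimal decomposition is:
Bags: B1 = {0, 1, 2, 3, 4, 5}
Tree: (single bag)

A single bag containing all 6 vertices is trivially a valid decomposition of width 5. On the other hand G contains the 6-clique {0, 1, 2, 3, 4, 5}. A clique must lie in a single bag of any decomposition, so no decomposition can have width below 5. The upper and lower bounds meet at 5, so that is the treewidth.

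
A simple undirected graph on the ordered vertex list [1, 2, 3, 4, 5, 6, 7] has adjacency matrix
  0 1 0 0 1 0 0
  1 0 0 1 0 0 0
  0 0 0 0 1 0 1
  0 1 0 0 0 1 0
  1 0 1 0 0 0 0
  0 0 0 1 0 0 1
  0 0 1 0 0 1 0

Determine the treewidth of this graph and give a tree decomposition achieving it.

Treewidth 2.
One such decomposition:
Bags: B1 = {4, 6, 7}  B2 = {2, 4, 7}  B3 = {1, 2, 7}  B4 = {1, 5, 7}  B5 = {3, 5, 7}
Tree: B1–B2, B2–B3, B3–B4, B4–B5

The largest bag has 3 vertices, giving width 2; this decomposition certifies tw(G) ≤ 2. Since 7–6–4–2–1–5–3–7 is a cycle in G, G is not acyclic. Forests are exactly the graphs of treewidth ≤ 1, so tw(G) ≥ 2. Hence tw(G) = 2 exactly.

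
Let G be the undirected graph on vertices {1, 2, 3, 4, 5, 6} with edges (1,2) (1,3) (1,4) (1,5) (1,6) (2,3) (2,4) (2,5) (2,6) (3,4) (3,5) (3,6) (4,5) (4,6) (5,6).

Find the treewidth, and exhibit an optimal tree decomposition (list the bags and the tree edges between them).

Treewidth 5.
One such decomposition:
Bags: B1 = {1, 2, 3, 4, 5, 6}
Tree: (single bag)

A single bag containing all 6 vertices is trivially a valid decomposition of width 5. For the lower bound, the 6 vertices {1, 2, 3, 4, 5, 6} are pairwise adjacent, and any tree decomposition puts a clique entirely inside one bag — forcing width ≥ 5. The upper and lower bounds meet at 5, so that is the treewidth.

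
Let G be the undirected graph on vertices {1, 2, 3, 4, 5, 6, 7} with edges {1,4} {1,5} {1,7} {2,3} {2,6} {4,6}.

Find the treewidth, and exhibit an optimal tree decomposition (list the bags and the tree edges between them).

Each bag holds 2 vertices, so the decomposition has width 1, which upper-bounds the treewidth. Any graph with an edge has treewidth ≥ 1, and G has the edge 6–4. Hence tw(G) = 1 exactly.

Treewidth 1.
One such decomposition:
Bags: B1 = {4, 6}  B2 = {1, 4}  B3 = {1, 7}  B4 = {1, 5}  B5 = {2, 6}  B6 = {2, 3}
Tree: B1–B2, B2–B3, B3–B4, B1–B5, B5–B6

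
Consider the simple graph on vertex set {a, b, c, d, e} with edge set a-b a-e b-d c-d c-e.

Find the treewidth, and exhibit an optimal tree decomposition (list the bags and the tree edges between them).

Every bag has size at most 3, so the width is 3 − 1 = 2 and tw(G) ≤ 2. For the lower bound, G contains the cycle e–a–b–d–c–e, so G is not a forest; only forests have treewidth ≤ 1, hence tw(G) ≥ 2. The upper and lower bounds meet at 2, so that is the treewidth.

Treewidth 2.
One optimal decomposition is:
Bags: B1 = {a, b, e}  B2 = {b, d, e}  B3 = {c, d, e}
Tree: B1–B2, B2–B3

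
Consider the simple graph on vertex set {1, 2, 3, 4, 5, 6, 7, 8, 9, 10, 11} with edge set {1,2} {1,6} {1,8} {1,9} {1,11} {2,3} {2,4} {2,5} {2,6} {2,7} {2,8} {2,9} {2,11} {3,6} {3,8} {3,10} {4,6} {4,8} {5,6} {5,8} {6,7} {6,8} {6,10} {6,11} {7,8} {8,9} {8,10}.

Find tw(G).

3

A width-3 tree decomposition is:
Bags: B1 = {1, 2, 6, 11}  B2 = {1, 2, 6, 8}  B3 = {2, 5, 6, 8}  B4 = {1, 2, 8, 9}  B5 = {2, 4, 6, 8}  B6 = {2, 3, 6, 8}  B7 = {2, 6, 7, 8}  B8 = {3, 6, 8, 10}
Tree: B1–B2, B2–B3, B2–B4, B3–B5, B5–B6, B2–B7, B6–B8
Each bag holds 4 vertices, so the decomposition has width 3, which upper-bounds the treewidth. On the other hand G contains the 4-clique {1, 2, 8, 9}. A clique must lie in a single bag of any decomposition, so no decomposition can have width below 3. Combining the bounds, tw(G) = 3.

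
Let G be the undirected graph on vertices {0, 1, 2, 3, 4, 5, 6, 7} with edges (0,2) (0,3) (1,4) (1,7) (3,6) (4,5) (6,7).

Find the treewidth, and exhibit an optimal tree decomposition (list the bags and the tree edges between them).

Treewidth 1.
One optimal decomposition is:
Bags: B1 = {0, 2}  B2 = {0, 3}  B3 = {3, 6}  B4 = {6, 7}  B5 = {1, 7}  B6 = {1, 4}  B7 = {4, 5}
Tree: B1–B2, B2–B3, B3–B4, B4–B5, B5–B6, B6–B7

Every bag has size at most 2, so the width is 2 − 1 = 1 and tw(G) ≤ 1. Any graph with an edge has treewidth ≥ 1, and G has the edge 2–0. Hence tw(G) = 1 exactly.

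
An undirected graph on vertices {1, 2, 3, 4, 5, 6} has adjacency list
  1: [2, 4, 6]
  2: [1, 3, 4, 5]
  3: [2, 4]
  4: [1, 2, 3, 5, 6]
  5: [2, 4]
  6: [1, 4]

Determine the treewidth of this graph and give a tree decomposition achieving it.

Every bag has size at most 3, so the width is 3 − 1 = 2 and tw(G) ≤ 2. On the other hand G contains the 3-clique {1, 2, 4}. A clique must lie in a single bag of any decomposition, so no decomposition can have width below 2. The upper and lower bounds meet at 2, so that is the treewidth.

Treewidth 2.
Bags: B1 = {1, 2, 4}  B2 = {2, 4, 5}  B3 = {2, 3, 4}  B4 = {1, 4, 6}
Tree: B1–B2, B2–B3, B1–B4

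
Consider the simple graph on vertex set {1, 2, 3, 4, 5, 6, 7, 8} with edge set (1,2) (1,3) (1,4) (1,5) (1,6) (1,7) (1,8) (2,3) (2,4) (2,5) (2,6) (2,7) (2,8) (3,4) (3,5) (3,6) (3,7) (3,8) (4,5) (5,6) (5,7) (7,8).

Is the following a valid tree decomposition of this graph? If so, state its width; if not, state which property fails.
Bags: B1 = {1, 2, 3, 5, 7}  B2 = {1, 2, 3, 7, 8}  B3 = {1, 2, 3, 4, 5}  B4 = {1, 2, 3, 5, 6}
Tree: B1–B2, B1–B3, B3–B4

Yes; width 4.

Checking the three conditions: (i) the bags cover all of {1, 2, 3, 4, 5, 6, 7, 8}; (ii) for each edge, some bag contains both endpoints; (iii) the bags containing any fixed vertex form a subtree. All hold, so the decomposition is valid with width 5 − 1 = 4.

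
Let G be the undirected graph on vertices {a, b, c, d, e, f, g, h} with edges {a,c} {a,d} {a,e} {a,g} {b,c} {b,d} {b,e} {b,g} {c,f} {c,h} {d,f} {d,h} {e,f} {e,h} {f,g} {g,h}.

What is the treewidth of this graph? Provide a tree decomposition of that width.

Treewidth 4.
One optimal decomposition is:
Bags: B1 = {a, c, d, e, g}  B2 = {b, c, d, e, g}  B3 = {c, d, e, f, g}  B4 = {c, d, e, g, h}
Tree: B1–B2, B2–B3, B3–B4

Each bag holds 5 vertices, so the decomposition has width 4, which upper-bounds the treewidth. For the lower bound: the 5 vertex sets {a,e}, {b,g}, {d,f}, {c}, {h} are disjoint, each induces a connected subgraph, and every pair is joined by at least one edge of G. Contracting each set to a single vertex therefore yields K_{5} as a minor, and since treewidth is minor-monotone, tw(G) ≥ tw(K_{5}) = 4. Combining the bounds, tw(G) = 4.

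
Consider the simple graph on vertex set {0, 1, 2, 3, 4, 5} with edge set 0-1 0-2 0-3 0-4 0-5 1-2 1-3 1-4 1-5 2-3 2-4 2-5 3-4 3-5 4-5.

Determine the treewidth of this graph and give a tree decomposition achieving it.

Treewidth 5.
One optimal decomposition is:
Bags: B1 = {0, 1, 2, 3, 4, 5}
Tree: (single bag)

With just one bag of size 6, the width is 6 − 1 = 5, so tw(G) ≤ 5. On the other hand G contains the 6-clique {0, 1, 2, 3, 4, 5}. A clique must lie in a single bag of any decomposition, so no decomposition can have width below 5. The upper and lower bounds meet at 5, so that is the treewidth.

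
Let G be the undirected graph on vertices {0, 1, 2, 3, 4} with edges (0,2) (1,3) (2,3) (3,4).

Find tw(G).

A width-1 tree decomposition is:
Bags: B1 = {0, 2}  B2 = {2, 3}  B3 = {1, 3}  B4 = {3, 4}
Tree: B1–B2, B2–B3, B2–B4
Every bag has size at most 2, so the width is 2 − 1 = 1 and tw(G) ≤ 1. Any graph with an edge has treewidth ≥ 1, and G has the edge 2–0. Therefore the treewidth is 1.

1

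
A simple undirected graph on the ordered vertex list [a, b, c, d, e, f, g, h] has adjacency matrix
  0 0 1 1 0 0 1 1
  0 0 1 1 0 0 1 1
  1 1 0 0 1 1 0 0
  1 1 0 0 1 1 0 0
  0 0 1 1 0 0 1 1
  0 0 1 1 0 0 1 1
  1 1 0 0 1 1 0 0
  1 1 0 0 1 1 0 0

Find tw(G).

4

A width-4 tree decomposition is:
Bags: B1 = {c, d, e, g, h}  B2 = {a, c, d, g, h}  B3 = {b, c, d, g, h}  B4 = {c, d, f, g, h}
Tree: B1–B2, B2–B3, B3–B4
Every bag has size at most 5, so the width is 5 − 1 = 4 and tw(G) ≤ 4. For the lower bound: the 5 vertex sets {d,e}, {a,g}, {b,c}, {h}, {f} are disjoint, each induces a connected subgraph, and every pair is joined by at least one edge of G. Contracting each set to a single vertex therefore yields K_{5} as a minor, and since treewidth is minor-monotone, tw(G) ≥ tw(K_{5}) = 4. Combining the bounds, tw(G) = 4.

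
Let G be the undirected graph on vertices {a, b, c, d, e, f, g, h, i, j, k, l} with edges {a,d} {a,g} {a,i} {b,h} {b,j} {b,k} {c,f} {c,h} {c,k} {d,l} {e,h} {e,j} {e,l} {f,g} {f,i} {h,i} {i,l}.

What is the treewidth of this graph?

3

A width-3 tree decomposition is:
Bags: B1 = {a, d, f, g}  B2 = {a, d, f, i}  B3 = {d, f, i, l}  B4 = {c, f, i, l}  B5 = {c, h, i, l}  B6 = {c, e, h, l}  B7 = {c, e, h, k}  B8 = {b, e, h, k}  B9 = {b, e, j, k}
Tree: B1–B2, B2–B3, B3–B4, B4–B5, B5–B6, B6–B7, B7–B8, B8–B9
Every bag has size at most 4, so the width is 4 − 1 = 3 and tw(G) ≤ 3. For the lower bound: the 4 vertex sets {a,d,g}, {f}, {i}, {c,e,h,l} are disjoint, each induces a connected subgraph, and every pair is joined by at least one edge of G. Contracting each set to a single vertex therefore yields K_{4} as a minor, and since treewidth is minor-monotone, tw(G) ≥ tw(K_{4}) = 3. Therefore the treewidth is 3.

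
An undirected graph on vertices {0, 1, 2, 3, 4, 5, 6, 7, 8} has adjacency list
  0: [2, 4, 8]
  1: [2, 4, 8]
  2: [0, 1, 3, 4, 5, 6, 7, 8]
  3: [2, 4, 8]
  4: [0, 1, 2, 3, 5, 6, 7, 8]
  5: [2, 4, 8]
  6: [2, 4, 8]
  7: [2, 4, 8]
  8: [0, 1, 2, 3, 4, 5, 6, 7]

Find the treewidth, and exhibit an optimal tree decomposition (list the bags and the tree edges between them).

Each bag holds 4 vertices, so the decomposition has width 3, which upper-bounds the treewidth. Conversely, {0, 2, 4, 8} is a clique of size 4, and the vertices of any clique must share a bag in every tree decomposition; so some bag has ≥ 4 vertices and tw(G) ≥ 3. The upper and lower bounds meet at 3, so that is the treewidth.

Treewidth 3.
Bags: B1 = {1, 2, 4, 8}  B2 = {2, 4, 5, 8}  B3 = {2, 4, 7, 8}  B4 = {0, 2, 4, 8}  B5 = {2, 3, 4, 8}  B6 = {2, 4, 6, 8}
Tree: B1–B2, B2–B3, B1–B4, B3–B5, B1–B6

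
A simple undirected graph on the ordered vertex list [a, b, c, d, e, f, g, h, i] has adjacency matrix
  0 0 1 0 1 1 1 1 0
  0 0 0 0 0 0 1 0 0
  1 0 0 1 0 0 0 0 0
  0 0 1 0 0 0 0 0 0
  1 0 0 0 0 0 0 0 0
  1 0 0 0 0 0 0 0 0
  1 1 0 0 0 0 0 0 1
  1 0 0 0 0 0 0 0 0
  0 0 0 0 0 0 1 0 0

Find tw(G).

1

A width-1 tree decomposition is:
Bags: B1 = {c, d}  B2 = {a, c}  B3 = {a, e}  B4 = {a, h}  B5 = {a, g}  B6 = {a, f}  B7 = {g, i}  B8 = {b, g}
Tree: B1–B2, B2–B3, B3–B4, B4–B5, B2–B6, B5–B7, B5–B8
The largest bag has 2 vertices, giving width 1; this decomposition certifies tw(G) ≤ 1. Since G has at least one edge (e.g. d–c), it is not an edgeless graph, so tw(G) ≥ 1. The upper and lower bounds meet at 1, so that is the treewidth.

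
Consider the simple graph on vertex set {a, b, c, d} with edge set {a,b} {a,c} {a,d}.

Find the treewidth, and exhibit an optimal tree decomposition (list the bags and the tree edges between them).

Treewidth 1.
One optimal decomposition is:
Bags: B1 = {a, c}  B2 = {a, d}  B3 = {a, b}
Tree: B1–B2, B2–B3

Every bag has size at most 2, so the width is 2 − 1 = 1 and tw(G) ≤ 1. Any graph with an edge has treewidth ≥ 1, and G has the edge c–a. Therefore the treewidth is 1.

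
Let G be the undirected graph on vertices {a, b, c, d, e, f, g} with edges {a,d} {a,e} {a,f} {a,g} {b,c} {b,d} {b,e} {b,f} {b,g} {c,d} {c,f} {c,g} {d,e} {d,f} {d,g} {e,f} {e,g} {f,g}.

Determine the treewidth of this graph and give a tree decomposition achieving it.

Treewidth 4.
One optimal decomposition is:
Bags: B1 = {b, d, e, f, g}  B2 = {a, d, e, f, g}  B3 = {b, c, d, f, g}
Tree: B1–B2, B1–B3

Every bag has size at most 5, so the width is 5 − 1 = 4 and tw(G) ≤ 4. For the lower bound, the 5 vertices {a, d, e, f, g} are pairwise adjacent, and any tree decomposition puts a clique entirely inside one bag — forcing width ≥ 4. Combining the bounds, tw(G) = 4.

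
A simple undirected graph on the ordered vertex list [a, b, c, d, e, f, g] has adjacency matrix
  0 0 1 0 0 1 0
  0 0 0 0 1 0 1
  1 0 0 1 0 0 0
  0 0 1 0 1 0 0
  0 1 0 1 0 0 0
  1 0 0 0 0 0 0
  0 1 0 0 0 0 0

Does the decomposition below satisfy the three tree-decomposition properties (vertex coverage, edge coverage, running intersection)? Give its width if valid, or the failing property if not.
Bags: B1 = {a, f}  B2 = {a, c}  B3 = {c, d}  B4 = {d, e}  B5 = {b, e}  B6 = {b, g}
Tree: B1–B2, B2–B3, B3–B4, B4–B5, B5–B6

Vertex coverage: the bags together contain {a, b, c, d, e, f, g}, the full vertex set. Edge coverage: each edge of G has both endpoints in at least one bag. Running intersection: for every vertex, the bags containing it form a connected subtree. All three properties hold, so this is a valid tree decomposition of width max|bag| − 1 = 1, and hence tw(G) ≤ 1.

Yes; width 1.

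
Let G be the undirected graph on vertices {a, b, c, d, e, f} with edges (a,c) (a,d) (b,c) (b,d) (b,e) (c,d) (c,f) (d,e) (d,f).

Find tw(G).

A width-2 tree decomposition is:
Bags: B1 = {a, c, d}  B2 = {c, d, f}  B3 = {b, c, d}  B4 = {b, d, e}
Tree: B1–B2, B2–B3, B3–B4
Every bag has size at most 3, so the width is 3 − 1 = 2 and tw(G) ≤ 2. Conversely, {b, d, e} is a clique of size 3, and the vertices of any clique must share a bag in every tree decomposition; so some bag has ≥ 3 vertices and tw(G) ≥ 2. Therefore the treewidth is 2.

2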